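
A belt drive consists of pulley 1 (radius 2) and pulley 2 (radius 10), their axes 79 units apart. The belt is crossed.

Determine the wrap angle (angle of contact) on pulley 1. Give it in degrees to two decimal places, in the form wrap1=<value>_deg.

wrap1=197.47_deg

crossed belt: β = asin((r1+r2)/C) = asin(12/79) = 8.7370°
wrap1 = wrap2 = π + 2β = 197.4740°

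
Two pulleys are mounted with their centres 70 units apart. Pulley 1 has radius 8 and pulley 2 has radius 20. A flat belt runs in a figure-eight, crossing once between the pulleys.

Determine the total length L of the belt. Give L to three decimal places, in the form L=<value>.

L=239.322

crossed belt: β = asin((r1+r2)/C) = asin(28/70) = 23.5782°
wrap1 = wrap2 = π + 2β = 227.1564°
tangent length = C·cosβ = 64.1561
L = (r1+r2)·wrap + 2·C·cosβ = 28·3.9646 + 2·64.1561 = 239.3217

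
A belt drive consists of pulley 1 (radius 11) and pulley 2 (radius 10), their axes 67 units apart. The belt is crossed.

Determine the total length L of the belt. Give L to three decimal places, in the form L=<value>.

crossed belt: β = asin((r1+r2)/C) = asin(21/67) = 18.2662°
wrap1 = wrap2 = π + 2β = 216.5325°
tangent length = C·cosβ = 63.6239
L = (r1+r2)·wrap + 2·C·cosβ = 21·3.7792 + 2·63.6239 = 206.6111

L=206.611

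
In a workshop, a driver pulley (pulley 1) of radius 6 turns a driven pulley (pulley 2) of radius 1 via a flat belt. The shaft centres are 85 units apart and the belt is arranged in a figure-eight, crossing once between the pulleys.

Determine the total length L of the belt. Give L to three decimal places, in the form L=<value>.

L=192.568

crossed belt: β = asin((r1+r2)/C) = asin(7/85) = 4.7238°
wrap1 = wrap2 = π + 2β = 189.4477°
tangent length = C·cosβ = 84.7113
L = (r1+r2)·wrap + 2·C·cosβ = 7·3.3065 + 2·84.7113 = 192.5679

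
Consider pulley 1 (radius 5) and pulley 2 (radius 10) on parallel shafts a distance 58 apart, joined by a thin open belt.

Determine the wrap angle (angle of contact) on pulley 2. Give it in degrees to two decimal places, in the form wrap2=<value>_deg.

wrap2=189.89_deg

open belt: β = asin((r2−r1)/C) = asin(5/58) = 4.9454°
wrap1 = π − 2β = 170.1091°
wrap2 = π + 2β = 189.8909°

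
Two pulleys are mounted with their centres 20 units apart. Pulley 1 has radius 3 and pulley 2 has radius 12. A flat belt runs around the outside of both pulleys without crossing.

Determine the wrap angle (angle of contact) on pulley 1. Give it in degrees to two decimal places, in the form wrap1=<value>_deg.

open belt: β = asin((r2−r1)/C) = asin(9/20) = 26.7437°
wrap1 = π − 2β = 126.5126°
wrap2 = π + 2β = 233.4874°

wrap1=126.51_deg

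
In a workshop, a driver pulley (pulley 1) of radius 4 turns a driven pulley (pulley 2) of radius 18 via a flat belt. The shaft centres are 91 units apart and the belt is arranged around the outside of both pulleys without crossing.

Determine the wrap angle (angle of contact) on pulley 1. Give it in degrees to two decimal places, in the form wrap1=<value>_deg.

wrap1=162.30_deg

open belt: β = asin((r2−r1)/C) = asin(14/91) = 8.8499°
wrap1 = π − 2β = 162.3002°
wrap2 = π + 2β = 197.6998°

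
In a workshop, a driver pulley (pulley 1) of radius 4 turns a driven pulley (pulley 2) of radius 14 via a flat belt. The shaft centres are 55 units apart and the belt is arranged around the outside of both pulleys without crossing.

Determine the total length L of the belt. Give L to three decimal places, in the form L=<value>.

open belt: β = asin((r2−r1)/C) = asin(10/55) = 10.4757°
wrap1 = π − 2β = 159.0486°
wrap2 = π + 2β = 200.9514°
tangent length = C·cosβ = 54.0833
L = r1·wrap1 + r2·wrap2 + 2·C·cosβ = 4·2.7759 + 14·3.5073 + 2·54.0833 = 168.3719

L=168.372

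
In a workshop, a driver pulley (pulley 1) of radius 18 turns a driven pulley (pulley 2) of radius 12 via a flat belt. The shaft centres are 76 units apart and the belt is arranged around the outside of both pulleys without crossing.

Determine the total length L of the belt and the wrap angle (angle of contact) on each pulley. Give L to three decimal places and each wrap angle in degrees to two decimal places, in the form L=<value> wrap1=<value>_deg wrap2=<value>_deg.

L=246.722 wrap1=189.06_deg wrap2=170.94_deg

open belt: β = asin((r2−r1)/C) = asin(-6/76) = -4.5281°
wrap1 = π − 2β = 189.0561°
wrap2 = π + 2β = 170.9439°
tangent length = C·cosβ = 75.7628
L = r1·wrap1 + r2·wrap2 + 2·C·cosβ = 18·3.2997 + 12·2.9835 + 2·75.7628 = 246.7217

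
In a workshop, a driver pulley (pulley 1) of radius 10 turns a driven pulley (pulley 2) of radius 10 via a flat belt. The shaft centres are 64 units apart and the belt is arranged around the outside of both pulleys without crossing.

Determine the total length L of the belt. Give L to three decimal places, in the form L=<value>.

open belt: β = asin((r2−r1)/C) = asin(0/64) = 0.0000°
wrap1 = π − 2β = 180.0000°
wrap2 = π + 2β = 180.0000°
tangent length = C·cosβ = 64.0000
L = r1·wrap1 + r2·wrap2 + 2·C·cosβ = 10·3.1416 + 10·3.1416 + 2·64.0000 = 190.8319

L=190.832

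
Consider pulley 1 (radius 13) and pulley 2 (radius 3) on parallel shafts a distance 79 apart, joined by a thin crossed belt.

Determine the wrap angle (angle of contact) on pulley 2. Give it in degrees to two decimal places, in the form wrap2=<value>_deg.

wrap2=203.37_deg

crossed belt: β = asin((r1+r2)/C) = asin(16/79) = 11.6850°
wrap1 = wrap2 = π + 2β = 203.3701°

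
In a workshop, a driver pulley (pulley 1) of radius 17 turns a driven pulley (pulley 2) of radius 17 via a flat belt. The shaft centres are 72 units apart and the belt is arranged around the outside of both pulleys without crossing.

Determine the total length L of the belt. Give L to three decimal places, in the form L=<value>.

open belt: β = asin((r2−r1)/C) = asin(0/72) = 0.0000°
wrap1 = π − 2β = 180.0000°
wrap2 = π + 2β = 180.0000°
tangent length = C·cosβ = 72.0000
L = r1·wrap1 + r2·wrap2 + 2·C·cosβ = 17·3.1416 + 17·3.1416 + 2·72.0000 = 250.8142

L=250.814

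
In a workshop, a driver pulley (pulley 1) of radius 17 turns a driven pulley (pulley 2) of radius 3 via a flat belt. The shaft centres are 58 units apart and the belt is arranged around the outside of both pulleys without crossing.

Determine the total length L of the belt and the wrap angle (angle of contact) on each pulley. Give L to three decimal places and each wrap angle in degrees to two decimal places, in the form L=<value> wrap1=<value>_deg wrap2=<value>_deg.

open belt: β = asin((r2−r1)/C) = asin(-14/58) = -13.9680°
wrap1 = π − 2β = 207.9359°
wrap2 = π + 2β = 152.0641°
tangent length = C·cosβ = 56.2850
L = r1·wrap1 + r2·wrap2 + 2·C·cosβ = 17·3.6292 + 3·2.6540 + 2·56.2850 = 182.2279

L=182.228 wrap1=207.94_deg wrap2=152.06_deg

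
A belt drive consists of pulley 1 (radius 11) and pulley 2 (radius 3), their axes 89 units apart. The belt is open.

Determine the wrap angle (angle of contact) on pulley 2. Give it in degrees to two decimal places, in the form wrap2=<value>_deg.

open belt: β = asin((r2−r1)/C) = asin(-8/89) = -5.1571°
wrap1 = π − 2β = 190.3143°
wrap2 = π + 2β = 169.6857°

wrap2=169.69_deg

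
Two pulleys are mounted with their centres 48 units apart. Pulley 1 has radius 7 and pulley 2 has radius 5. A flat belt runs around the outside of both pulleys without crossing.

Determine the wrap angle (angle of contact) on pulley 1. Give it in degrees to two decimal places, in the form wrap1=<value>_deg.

open belt: β = asin((r2−r1)/C) = asin(-2/48) = -2.3880°
wrap1 = π − 2β = 184.7760°
wrap2 = π + 2β = 175.2240°

wrap1=184.78_deg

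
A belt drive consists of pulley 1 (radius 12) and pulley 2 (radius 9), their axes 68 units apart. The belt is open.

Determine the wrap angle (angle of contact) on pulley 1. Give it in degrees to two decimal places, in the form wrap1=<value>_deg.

wrap1=185.06_deg

open belt: β = asin((r2−r1)/C) = asin(-3/68) = -2.5286°
wrap1 = π − 2β = 185.0572°
wrap2 = π + 2β = 174.9428°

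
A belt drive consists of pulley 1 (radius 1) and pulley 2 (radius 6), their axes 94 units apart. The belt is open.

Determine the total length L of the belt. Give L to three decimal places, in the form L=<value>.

open belt: β = asin((r2−r1)/C) = asin(5/94) = 3.0491°
wrap1 = π − 2β = 173.9018°
wrap2 = π + 2β = 186.0982°
tangent length = C·cosβ = 93.8669
L = r1·wrap1 + r2·wrap2 + 2·C·cosβ = 1·3.0352 + 6·3.2480 + 2·93.8669 = 210.2572

L=210.257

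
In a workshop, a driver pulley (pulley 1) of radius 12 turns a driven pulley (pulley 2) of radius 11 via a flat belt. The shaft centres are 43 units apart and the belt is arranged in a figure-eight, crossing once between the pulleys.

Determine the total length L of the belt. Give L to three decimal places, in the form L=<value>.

L=170.881

crossed belt: β = asin((r1+r2)/C) = asin(23/43) = 32.3360°
wrap1 = wrap2 = π + 2β = 244.6721°
tangent length = C·cosβ = 36.3318
L = (r1+r2)·wrap + 2·C·cosβ = 23·4.2703 + 2·36.3318 = 170.8813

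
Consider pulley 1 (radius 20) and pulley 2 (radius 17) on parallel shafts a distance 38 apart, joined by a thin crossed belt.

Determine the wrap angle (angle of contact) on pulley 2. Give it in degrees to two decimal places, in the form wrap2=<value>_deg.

crossed belt: β = asin((r1+r2)/C) = asin(37/38) = 76.8264°
wrap1 = wrap2 = π + 2β = 333.6529°

wrap2=333.65_deg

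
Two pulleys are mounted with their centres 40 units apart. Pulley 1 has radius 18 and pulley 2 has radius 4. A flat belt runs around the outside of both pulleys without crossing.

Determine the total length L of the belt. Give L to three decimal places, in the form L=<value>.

open belt: β = asin((r2−r1)/C) = asin(-14/40) = -20.4873°
wrap1 = π − 2β = 220.9746°
wrap2 = π + 2β = 139.0254°
tangent length = C·cosβ = 37.4700
L = r1·wrap1 + r2·wrap2 + 2·C·cosβ = 18·3.8567 + 4·2.4265 + 2·37.4700 = 154.0670

L=154.067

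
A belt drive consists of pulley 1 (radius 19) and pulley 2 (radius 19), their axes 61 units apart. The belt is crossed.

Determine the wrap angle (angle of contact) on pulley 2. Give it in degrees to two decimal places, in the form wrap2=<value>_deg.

wrap2=257.06_deg

crossed belt: β = asin((r1+r2)/C) = asin(38/61) = 38.5319°
wrap1 = wrap2 = π + 2β = 257.0639°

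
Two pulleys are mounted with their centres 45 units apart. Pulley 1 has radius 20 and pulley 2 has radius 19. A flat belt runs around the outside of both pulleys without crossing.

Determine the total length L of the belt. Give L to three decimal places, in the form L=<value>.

L=212.544

open belt: β = asin((r2−r1)/C) = asin(-1/45) = -1.2733°
wrap1 = π − 2β = 182.5467°
wrap2 = π + 2β = 177.4533°
tangent length = C·cosβ = 44.9889
L = r1·wrap1 + r2·wrap2 + 2·C·cosβ = 20·3.1860 + 19·3.0971 + 2·44.9889 = 212.5443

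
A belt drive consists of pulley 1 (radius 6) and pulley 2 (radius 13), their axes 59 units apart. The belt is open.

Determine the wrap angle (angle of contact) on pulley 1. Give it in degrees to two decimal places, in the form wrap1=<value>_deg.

wrap1=166.37_deg

open belt: β = asin((r2−r1)/C) = asin(7/59) = 6.8139°
wrap1 = π − 2β = 166.3723°
wrap2 = π + 2β = 193.6277°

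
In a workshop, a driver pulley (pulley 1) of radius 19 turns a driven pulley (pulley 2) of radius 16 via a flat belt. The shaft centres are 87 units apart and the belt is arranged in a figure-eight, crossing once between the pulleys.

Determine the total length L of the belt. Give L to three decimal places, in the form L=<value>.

L=298.236

crossed belt: β = asin((r1+r2)/C) = asin(35/87) = 23.7220°
wrap1 = wrap2 = π + 2β = 227.4439°
tangent length = C·cosβ = 79.6492
L = (r1+r2)·wrap + 2·C·cosβ = 35·3.9696 + 2·79.6492 = 298.2361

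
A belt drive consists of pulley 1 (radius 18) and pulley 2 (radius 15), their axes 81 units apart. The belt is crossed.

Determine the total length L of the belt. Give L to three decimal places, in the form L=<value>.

crossed belt: β = asin((r1+r2)/C) = asin(33/81) = 24.0421°
wrap1 = wrap2 = π + 2β = 228.0842°
tangent length = C·cosβ = 73.9730
L = (r1+r2)·wrap + 2·C·cosβ = 33·3.9808 + 2·73.9730 = 279.3130

L=279.313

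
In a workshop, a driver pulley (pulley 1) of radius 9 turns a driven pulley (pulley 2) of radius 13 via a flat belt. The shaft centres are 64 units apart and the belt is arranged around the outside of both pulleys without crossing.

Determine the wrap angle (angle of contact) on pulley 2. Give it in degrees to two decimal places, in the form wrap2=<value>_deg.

open belt: β = asin((r2−r1)/C) = asin(4/64) = 3.5833°
wrap1 = π − 2β = 172.8334°
wrap2 = π + 2β = 187.1666°

wrap2=187.17_deg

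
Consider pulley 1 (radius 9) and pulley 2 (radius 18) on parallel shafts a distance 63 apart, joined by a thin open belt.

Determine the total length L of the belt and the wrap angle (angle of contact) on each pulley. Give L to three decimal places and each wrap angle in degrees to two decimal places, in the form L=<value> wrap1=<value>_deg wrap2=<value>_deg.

open belt: β = asin((r2−r1)/C) = asin(9/63) = 8.2132°
wrap1 = π − 2β = 163.5736°
wrap2 = π + 2β = 196.4264°
tangent length = C·cosβ = 62.3538
L = r1·wrap1 + r2·wrap2 + 2·C·cosβ = 9·2.8549 + 18·3.4283 + 2·62.3538 = 212.1109

L=212.111 wrap1=163.57_deg wrap2=196.43_deg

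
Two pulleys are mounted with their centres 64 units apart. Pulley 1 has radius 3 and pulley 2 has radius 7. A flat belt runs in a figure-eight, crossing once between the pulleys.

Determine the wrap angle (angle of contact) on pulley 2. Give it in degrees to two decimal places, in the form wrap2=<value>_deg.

wrap2=197.98_deg

crossed belt: β = asin((r1+r2)/C) = asin(10/64) = 8.9893°
wrap1 = wrap2 = π + 2β = 197.9786°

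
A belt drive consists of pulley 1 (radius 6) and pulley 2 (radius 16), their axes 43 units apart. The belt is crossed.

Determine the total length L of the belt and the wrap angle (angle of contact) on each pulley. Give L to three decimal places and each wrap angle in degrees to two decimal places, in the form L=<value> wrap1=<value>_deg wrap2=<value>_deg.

L=166.638 wrap1=241.54_deg wrap2=241.54_deg

crossed belt: β = asin((r1+r2)/C) = asin(22/43) = 30.7723°
wrap1 = wrap2 = π + 2β = 241.5446°
tangent length = C·cosβ = 36.9459
L = (r1+r2)·wrap + 2·C·cosβ = 22·4.2157 + 2·36.9459 = 166.6383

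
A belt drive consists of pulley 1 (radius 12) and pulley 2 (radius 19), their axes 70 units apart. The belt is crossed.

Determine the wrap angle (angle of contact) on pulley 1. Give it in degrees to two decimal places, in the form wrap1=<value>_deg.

wrap1=232.57_deg

crossed belt: β = asin((r1+r2)/C) = asin(31/70) = 26.2863°
wrap1 = wrap2 = π + 2β = 232.5726°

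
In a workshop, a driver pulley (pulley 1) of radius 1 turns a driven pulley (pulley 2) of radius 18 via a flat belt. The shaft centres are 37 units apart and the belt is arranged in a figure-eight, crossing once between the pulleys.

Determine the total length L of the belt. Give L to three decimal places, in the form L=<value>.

L=143.681

crossed belt: β = asin((r1+r2)/C) = asin(19/37) = 30.8981°
wrap1 = wrap2 = π + 2β = 241.7963°
tangent length = C·cosβ = 31.7490
L = (r1+r2)·wrap + 2·C·cosβ = 19·4.2201 + 2·31.7490 = 143.6807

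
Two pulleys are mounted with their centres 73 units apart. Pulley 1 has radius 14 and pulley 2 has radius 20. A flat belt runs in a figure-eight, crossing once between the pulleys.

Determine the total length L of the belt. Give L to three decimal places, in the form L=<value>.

crossed belt: β = asin((r1+r2)/C) = asin(34/73) = 27.7590°
wrap1 = wrap2 = π + 2β = 235.5180°
tangent length = C·cosβ = 64.5988
L = (r1+r2)·wrap + 2·C·cosβ = 34·4.1106 + 2·64.5988 = 268.9567

L=268.957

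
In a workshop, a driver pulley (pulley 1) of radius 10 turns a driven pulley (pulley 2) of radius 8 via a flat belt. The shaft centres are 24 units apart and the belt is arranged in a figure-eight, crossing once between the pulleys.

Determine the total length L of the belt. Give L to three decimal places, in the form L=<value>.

crossed belt: β = asin((r1+r2)/C) = asin(18/24) = 48.5904°
wrap1 = wrap2 = π + 2β = 277.1808°
tangent length = C·cosβ = 15.8745
L = (r1+r2)·wrap + 2·C·cosβ = 18·4.8377 + 2·15.8745 = 118.8279

L=118.828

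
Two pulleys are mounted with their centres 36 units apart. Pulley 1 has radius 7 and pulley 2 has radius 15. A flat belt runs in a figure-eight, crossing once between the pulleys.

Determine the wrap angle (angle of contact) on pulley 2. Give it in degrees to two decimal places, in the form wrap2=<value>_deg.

wrap2=255.34_deg

crossed belt: β = asin((r1+r2)/C) = asin(22/36) = 37.6699°
wrap1 = wrap2 = π + 2β = 255.3398°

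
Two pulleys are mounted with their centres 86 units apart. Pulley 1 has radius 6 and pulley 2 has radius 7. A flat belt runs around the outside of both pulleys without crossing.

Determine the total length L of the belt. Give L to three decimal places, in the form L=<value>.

L=212.852

open belt: β = asin((r2−r1)/C) = asin(1/86) = 0.6662°
wrap1 = π − 2β = 178.6675°
wrap2 = π + 2β = 181.3325°
tangent length = C·cosβ = 85.9942
L = r1·wrap1 + r2·wrap2 + 2·C·cosβ = 6·3.1183 + 7·3.1648 + 2·85.9942 = 212.8523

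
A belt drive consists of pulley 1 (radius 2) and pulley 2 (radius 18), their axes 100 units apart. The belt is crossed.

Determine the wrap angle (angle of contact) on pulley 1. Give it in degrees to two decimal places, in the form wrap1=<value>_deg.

crossed belt: β = asin((r1+r2)/C) = asin(20/100) = 11.5370°
wrap1 = wrap2 = π + 2β = 203.0739°

wrap1=203.07_deg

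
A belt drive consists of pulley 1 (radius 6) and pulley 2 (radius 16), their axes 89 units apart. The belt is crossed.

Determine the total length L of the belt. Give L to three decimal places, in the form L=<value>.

crossed belt: β = asin((r1+r2)/C) = asin(22/89) = 14.3114°
wrap1 = wrap2 = π + 2β = 208.6227°
tangent length = C·cosβ = 86.2380
L = (r1+r2)·wrap + 2·C·cosβ = 22·3.6412 + 2·86.2380 = 252.5815

L=252.581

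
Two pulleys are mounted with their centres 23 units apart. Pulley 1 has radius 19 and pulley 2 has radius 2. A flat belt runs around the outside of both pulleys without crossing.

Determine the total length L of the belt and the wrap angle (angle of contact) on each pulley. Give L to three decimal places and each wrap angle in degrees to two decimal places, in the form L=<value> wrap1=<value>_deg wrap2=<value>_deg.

L=125.238 wrap1=275.31_deg wrap2=84.69_deg

open belt: β = asin((r2−r1)/C) = asin(-17/23) = -47.6574°
wrap1 = π − 2β = 275.3148°
wrap2 = π + 2β = 84.6852°
tangent length = C·cosβ = 15.4919
L = r1·wrap1 + r2·wrap2 + 2·C·cosβ = 19·4.8051 + 2·1.4780 + 2·15.4919 = 125.2378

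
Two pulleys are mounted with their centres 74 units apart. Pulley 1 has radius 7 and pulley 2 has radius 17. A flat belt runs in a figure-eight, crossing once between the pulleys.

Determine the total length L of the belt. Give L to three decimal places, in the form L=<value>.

crossed belt: β = asin((r1+r2)/C) = asin(24/74) = 18.9246°
wrap1 = wrap2 = π + 2β = 217.8493°
tangent length = C·cosβ = 70.0000
L = (r1+r2)·wrap + 2·C·cosβ = 24·3.8022 + 2·70.0000 = 231.2525

L=231.252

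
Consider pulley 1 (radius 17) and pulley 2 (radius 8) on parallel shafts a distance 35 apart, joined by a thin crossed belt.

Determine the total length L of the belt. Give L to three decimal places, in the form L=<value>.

crossed belt: β = asin((r1+r2)/C) = asin(25/35) = 45.5847°
wrap1 = wrap2 = π + 2β = 271.1694°
tangent length = C·cosβ = 24.4949
L = (r1+r2)·wrap + 2·C·cosβ = 25·4.7328 + 2·24.4949 = 167.3098

L=167.310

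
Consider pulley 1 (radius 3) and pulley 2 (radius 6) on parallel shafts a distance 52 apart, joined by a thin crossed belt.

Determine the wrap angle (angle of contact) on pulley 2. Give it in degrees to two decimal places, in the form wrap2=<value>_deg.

crossed belt: β = asin((r1+r2)/C) = asin(9/52) = 9.9668°
wrap1 = wrap2 = π + 2β = 199.9335°

wrap2=199.93_deg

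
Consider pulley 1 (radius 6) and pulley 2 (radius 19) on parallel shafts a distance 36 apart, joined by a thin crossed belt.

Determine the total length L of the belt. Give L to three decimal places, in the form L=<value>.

L=168.730

crossed belt: β = asin((r1+r2)/C) = asin(25/36) = 43.9830°
wrap1 = wrap2 = π + 2β = 267.9659°
tangent length = C·cosβ = 25.9037
L = (r1+r2)·wrap + 2·C·cosβ = 25·4.6769 + 2·25.9037 = 168.7295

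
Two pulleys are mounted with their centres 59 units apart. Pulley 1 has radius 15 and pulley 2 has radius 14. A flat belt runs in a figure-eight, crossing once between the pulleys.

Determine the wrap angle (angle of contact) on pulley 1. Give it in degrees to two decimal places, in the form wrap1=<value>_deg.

crossed belt: β = asin((r1+r2)/C) = asin(29/59) = 29.4409°
wrap1 = wrap2 = π + 2β = 238.8818°

wrap1=238.88_deg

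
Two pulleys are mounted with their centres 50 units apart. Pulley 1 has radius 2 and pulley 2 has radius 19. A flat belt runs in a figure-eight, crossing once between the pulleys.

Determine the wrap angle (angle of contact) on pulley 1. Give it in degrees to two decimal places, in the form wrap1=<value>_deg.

crossed belt: β = asin((r1+r2)/C) = asin(21/50) = 24.8346°
wrap1 = wrap2 = π + 2β = 229.6692°

wrap1=229.67_deg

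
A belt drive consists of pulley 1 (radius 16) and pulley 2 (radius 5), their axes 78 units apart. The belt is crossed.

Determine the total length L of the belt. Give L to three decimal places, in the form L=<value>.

crossed belt: β = asin((r1+r2)/C) = asin(21/78) = 15.6185°
wrap1 = wrap2 = π + 2β = 211.2370°
tangent length = C·cosβ = 75.1199
L = (r1+r2)·wrap + 2·C·cosβ = 21·3.6868 + 2·75.1199 = 227.6622

L=227.662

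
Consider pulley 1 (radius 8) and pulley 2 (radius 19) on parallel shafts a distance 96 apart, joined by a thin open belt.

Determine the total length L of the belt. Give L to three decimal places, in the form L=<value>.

L=278.085

open belt: β = asin((r2−r1)/C) = asin(11/96) = 6.5796°
wrap1 = π − 2β = 166.8408°
wrap2 = π + 2β = 193.1592°
tangent length = C·cosβ = 95.3677
L = r1·wrap1 + r2·wrap2 + 2·C·cosβ = 8·2.9119 + 19·3.3713 + 2·95.3677 = 278.0848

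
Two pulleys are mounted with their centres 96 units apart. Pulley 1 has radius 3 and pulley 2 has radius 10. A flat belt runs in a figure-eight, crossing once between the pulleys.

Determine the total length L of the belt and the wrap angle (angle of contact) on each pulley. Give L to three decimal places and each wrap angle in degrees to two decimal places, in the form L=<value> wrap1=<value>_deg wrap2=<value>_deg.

crossed belt: β = asin((r1+r2)/C) = asin(13/96) = 7.7827°
wrap1 = wrap2 = π + 2β = 195.5654°
tangent length = C·cosβ = 95.1157
L = (r1+r2)·wrap + 2·C·cosβ = 13·3.4133 + 2·95.1157 = 234.6038

L=234.604 wrap1=195.57_deg wrap2=195.57_deg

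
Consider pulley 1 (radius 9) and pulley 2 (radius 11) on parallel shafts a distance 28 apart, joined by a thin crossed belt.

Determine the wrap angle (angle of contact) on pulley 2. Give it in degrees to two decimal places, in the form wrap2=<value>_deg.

wrap2=271.17_deg

crossed belt: β = asin((r1+r2)/C) = asin(20/28) = 45.5847°
wrap1 = wrap2 = π + 2β = 271.1694°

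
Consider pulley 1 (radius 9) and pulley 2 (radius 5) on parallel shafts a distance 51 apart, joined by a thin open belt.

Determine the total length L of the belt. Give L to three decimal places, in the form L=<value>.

L=146.296

open belt: β = asin((r2−r1)/C) = asin(-4/51) = -4.4984°
wrap1 = π − 2β = 188.9968°
wrap2 = π + 2β = 171.0032°
tangent length = C·cosβ = 50.8429
L = r1·wrap1 + r2·wrap2 + 2·C·cosβ = 9·3.2986 + 5·2.9846 + 2·50.8429 = 146.2962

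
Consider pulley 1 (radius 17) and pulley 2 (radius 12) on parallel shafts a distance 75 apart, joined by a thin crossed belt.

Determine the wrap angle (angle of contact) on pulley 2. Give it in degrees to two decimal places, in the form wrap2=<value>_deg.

crossed belt: β = asin((r1+r2)/C) = asin(29/75) = 22.7472°
wrap1 = wrap2 = π + 2β = 225.4945°

wrap2=225.49_deg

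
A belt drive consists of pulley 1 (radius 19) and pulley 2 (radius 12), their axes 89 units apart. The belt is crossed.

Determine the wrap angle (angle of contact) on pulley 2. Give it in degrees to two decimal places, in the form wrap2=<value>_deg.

crossed belt: β = asin((r1+r2)/C) = asin(31/89) = 20.3843°
wrap1 = wrap2 = π + 2β = 220.7685°

wrap2=220.77_deg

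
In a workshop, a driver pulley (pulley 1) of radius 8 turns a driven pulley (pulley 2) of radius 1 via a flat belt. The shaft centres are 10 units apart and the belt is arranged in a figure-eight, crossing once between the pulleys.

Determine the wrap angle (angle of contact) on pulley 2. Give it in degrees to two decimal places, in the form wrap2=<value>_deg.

wrap2=308.32_deg

crossed belt: β = asin((r1+r2)/C) = asin(9/10) = 64.1581°
wrap1 = wrap2 = π + 2β = 308.3161°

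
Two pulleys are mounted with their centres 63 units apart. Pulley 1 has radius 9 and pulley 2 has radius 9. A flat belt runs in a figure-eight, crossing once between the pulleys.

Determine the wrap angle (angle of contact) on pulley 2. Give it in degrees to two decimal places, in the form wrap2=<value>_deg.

wrap2=213.20_deg

crossed belt: β = asin((r1+r2)/C) = asin(18/63) = 16.6015°
wrap1 = wrap2 = π + 2β = 213.2031°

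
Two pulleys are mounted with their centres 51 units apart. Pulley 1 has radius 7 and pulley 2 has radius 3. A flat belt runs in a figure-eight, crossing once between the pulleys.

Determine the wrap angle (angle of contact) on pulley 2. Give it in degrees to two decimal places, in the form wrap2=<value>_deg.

crossed belt: β = asin((r1+r2)/C) = asin(10/51) = 11.3077°
wrap1 = wrap2 = π + 2β = 202.6155°

wrap2=202.62_deg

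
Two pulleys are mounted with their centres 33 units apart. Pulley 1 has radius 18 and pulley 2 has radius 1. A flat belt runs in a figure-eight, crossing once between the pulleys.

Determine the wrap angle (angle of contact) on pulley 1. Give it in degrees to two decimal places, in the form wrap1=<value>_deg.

wrap1=250.31_deg

crossed belt: β = asin((r1+r2)/C) = asin(19/33) = 35.1527°
wrap1 = wrap2 = π + 2β = 250.3054°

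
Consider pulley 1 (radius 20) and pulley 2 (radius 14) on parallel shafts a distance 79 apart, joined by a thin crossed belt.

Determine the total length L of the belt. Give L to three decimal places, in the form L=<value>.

L=279.687

crossed belt: β = asin((r1+r2)/C) = asin(34/79) = 25.4917°
wrap1 = wrap2 = π + 2β = 230.9833°
tangent length = C·cosβ = 71.3092
L = (r1+r2)·wrap + 2·C·cosβ = 34·4.0314 + 2·71.3092 = 279.6866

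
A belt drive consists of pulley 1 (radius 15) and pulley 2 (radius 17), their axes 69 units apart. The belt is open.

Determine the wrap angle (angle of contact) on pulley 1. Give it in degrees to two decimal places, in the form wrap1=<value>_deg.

open belt: β = asin((r2−r1)/C) = asin(2/69) = 1.6610°
wrap1 = π − 2β = 176.6780°
wrap2 = π + 2β = 183.3220°

wrap1=176.68_deg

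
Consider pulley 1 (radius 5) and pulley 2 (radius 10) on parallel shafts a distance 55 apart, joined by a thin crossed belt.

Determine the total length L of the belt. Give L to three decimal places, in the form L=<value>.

L=161.241

crossed belt: β = asin((r1+r2)/C) = asin(15/55) = 15.8266°
wrap1 = wrap2 = π + 2β = 211.6532°
tangent length = C·cosβ = 52.9150
L = (r1+r2)·wrap + 2·C·cosβ = 15·3.6940 + 2·52.9150 = 161.2407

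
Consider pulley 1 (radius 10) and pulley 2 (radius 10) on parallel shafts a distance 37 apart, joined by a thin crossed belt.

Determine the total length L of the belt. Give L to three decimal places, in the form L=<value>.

L=147.933

crossed belt: β = asin((r1+r2)/C) = asin(20/37) = 32.7204°
wrap1 = wrap2 = π + 2β = 245.4409°
tangent length = C·cosβ = 31.1288
L = (r1+r2)·wrap + 2·C·cosβ = 20·4.2838 + 2·31.1288 = 147.9326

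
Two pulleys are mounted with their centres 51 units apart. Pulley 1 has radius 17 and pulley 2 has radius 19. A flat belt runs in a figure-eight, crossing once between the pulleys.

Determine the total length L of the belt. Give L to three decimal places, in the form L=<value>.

crossed belt: β = asin((r1+r2)/C) = asin(36/51) = 44.9009°
wrap1 = wrap2 = π + 2β = 269.8017°
tangent length = C·cosβ = 36.1248
L = (r1+r2)·wrap + 2·C·cosβ = 36·4.7089 + 2·36.1248 = 241.7710

L=241.771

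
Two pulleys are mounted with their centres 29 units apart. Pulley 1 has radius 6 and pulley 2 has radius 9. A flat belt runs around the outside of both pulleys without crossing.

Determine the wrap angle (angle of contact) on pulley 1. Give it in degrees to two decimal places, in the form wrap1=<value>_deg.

open belt: β = asin((r2−r1)/C) = asin(3/29) = 5.9378°
wrap1 = π − 2β = 168.1245°
wrap2 = π + 2β = 191.8755°

wrap1=168.12_deg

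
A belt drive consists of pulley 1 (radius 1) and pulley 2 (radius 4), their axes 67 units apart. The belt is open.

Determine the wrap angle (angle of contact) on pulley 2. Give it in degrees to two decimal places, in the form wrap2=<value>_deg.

open belt: β = asin((r2−r1)/C) = asin(3/67) = 2.5663°
wrap1 = π − 2β = 174.8673°
wrap2 = π + 2β = 185.1327°

wrap2=185.13_deg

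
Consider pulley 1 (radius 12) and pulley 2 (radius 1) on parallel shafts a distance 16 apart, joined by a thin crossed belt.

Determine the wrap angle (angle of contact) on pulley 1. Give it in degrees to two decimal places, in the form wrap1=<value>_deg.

wrap1=288.68_deg

crossed belt: β = asin((r1+r2)/C) = asin(13/16) = 54.3409°
wrap1 = wrap2 = π + 2β = 288.6818°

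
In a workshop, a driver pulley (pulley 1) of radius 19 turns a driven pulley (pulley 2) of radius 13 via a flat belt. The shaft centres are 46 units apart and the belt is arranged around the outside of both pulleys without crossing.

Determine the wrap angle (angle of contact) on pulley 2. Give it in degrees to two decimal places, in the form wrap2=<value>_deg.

open belt: β = asin((r2−r1)/C) = asin(-6/46) = -7.4947°
wrap1 = π − 2β = 194.9894°
wrap2 = π + 2β = 165.0106°

wrap2=165.01_deg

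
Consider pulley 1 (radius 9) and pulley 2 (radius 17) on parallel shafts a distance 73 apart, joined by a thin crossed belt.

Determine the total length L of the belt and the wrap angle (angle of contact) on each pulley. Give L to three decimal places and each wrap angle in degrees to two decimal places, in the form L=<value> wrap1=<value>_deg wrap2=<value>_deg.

crossed belt: β = asin((r1+r2)/C) = asin(26/73) = 20.8648°
wrap1 = wrap2 = π + 2β = 221.7296°
tangent length = C·cosβ = 68.2129
L = (r1+r2)·wrap + 2·C·cosβ = 26·3.8699 + 2·68.2129 = 237.0435

L=237.044 wrap1=221.73_deg wrap2=221.73_deg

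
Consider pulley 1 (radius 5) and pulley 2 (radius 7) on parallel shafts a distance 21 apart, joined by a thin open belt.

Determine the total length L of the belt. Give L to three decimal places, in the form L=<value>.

open belt: β = asin((r2−r1)/C) = asin(2/21) = 5.4650°
wrap1 = π − 2β = 169.0700°
wrap2 = π + 2β = 190.9300°
tangent length = C·cosβ = 20.9045
L = r1·wrap1 + r2·wrap2 + 2·C·cosβ = 5·2.9508 + 7·3.3324 + 2·20.9045 = 79.8897

L=79.890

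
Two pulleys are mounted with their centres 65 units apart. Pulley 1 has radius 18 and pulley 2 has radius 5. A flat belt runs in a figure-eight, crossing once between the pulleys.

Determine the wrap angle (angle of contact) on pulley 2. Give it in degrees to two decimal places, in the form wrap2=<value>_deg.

wrap2=221.45_deg

crossed belt: β = asin((r1+r2)/C) = asin(23/65) = 20.7227°
wrap1 = wrap2 = π + 2β = 221.4455°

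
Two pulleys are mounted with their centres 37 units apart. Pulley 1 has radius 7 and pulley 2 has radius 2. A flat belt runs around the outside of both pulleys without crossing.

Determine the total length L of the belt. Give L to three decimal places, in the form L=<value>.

open belt: β = asin((r2−r1)/C) = asin(-5/37) = -7.7664°
wrap1 = π − 2β = 195.5329°
wrap2 = π + 2β = 164.4671°
tangent length = C·cosβ = 36.6606
L = r1·wrap1 + r2·wrap2 + 2·C·cosβ = 7·3.4127 + 2·2.8705 + 2·36.6606 = 102.9510

L=102.951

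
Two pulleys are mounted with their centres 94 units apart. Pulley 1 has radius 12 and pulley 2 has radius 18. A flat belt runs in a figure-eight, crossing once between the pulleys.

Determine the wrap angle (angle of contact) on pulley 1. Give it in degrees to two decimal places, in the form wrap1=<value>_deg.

wrap1=217.22_deg

crossed belt: β = asin((r1+r2)/C) = asin(30/94) = 18.6115°
wrap1 = wrap2 = π + 2β = 217.2229°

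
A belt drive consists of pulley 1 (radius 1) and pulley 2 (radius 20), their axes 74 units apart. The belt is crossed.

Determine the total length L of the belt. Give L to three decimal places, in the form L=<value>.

crossed belt: β = asin((r1+r2)/C) = asin(21/74) = 16.4862°
wrap1 = wrap2 = π + 2β = 212.9723°
tangent length = C·cosβ = 70.9577
L = (r1+r2)·wrap + 2·C·cosβ = 21·3.7171 + 2·70.9577 = 219.9739

L=219.974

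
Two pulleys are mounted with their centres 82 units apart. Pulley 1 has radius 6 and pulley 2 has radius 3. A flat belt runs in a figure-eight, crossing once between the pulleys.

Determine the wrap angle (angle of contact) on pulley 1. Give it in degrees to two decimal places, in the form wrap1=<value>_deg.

crossed belt: β = asin((r1+r2)/C) = asin(9/82) = 6.3013°
wrap1 = wrap2 = π + 2β = 192.6025°

wrap1=192.60_deg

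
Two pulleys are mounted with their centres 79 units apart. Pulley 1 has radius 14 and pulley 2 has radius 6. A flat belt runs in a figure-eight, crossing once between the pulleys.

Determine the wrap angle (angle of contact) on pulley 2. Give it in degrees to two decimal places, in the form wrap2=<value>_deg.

crossed belt: β = asin((r1+r2)/C) = asin(20/79) = 14.6649°
wrap1 = wrap2 = π + 2β = 209.3297°

wrap2=209.33_deg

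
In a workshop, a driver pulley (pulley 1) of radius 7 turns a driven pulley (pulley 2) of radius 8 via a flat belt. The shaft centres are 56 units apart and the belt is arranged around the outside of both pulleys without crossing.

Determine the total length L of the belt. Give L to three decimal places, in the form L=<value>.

L=159.142

open belt: β = asin((r2−r1)/C) = asin(1/56) = 1.0232°
wrap1 = π − 2β = 177.9536°
wrap2 = π + 2β = 182.0464°
tangent length = C·cosβ = 55.9911
L = r1·wrap1 + r2·wrap2 + 2·C·cosβ = 7·3.1059 + 8·3.1773 + 2·55.9911 = 159.1417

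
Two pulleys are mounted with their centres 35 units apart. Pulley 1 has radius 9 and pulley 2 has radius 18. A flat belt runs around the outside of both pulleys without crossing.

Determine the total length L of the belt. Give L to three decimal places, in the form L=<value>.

L=157.150

open belt: β = asin((r2−r1)/C) = asin(9/35) = 14.9006°
wrap1 = π − 2β = 150.1988°
wrap2 = π + 2β = 209.8012°
tangent length = C·cosβ = 33.8231
L = r1·wrap1 + r2·wrap2 + 2·C·cosβ = 9·2.6215 + 18·3.6617 + 2·33.8231 = 157.1503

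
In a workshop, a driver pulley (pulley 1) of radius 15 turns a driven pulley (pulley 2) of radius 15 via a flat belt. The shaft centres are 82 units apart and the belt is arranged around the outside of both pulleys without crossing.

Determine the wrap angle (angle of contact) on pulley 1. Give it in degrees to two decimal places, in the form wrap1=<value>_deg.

wrap1=180.00_deg

open belt: β = asin((r2−r1)/C) = asin(0/82) = 0.0000°
wrap1 = π − 2β = 180.0000°
wrap2 = π + 2β = 180.0000°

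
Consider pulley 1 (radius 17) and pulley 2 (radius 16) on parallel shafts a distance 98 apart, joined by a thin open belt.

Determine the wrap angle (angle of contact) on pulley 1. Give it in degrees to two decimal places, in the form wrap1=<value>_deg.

wrap1=181.17_deg

open belt: β = asin((r2−r1)/C) = asin(-1/98) = -0.5847°
wrap1 = π − 2β = 181.1693°
wrap2 = π + 2β = 178.8307°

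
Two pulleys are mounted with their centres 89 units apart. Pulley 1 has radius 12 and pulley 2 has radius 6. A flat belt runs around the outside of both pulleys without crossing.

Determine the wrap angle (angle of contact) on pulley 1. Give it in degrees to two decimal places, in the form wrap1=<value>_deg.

wrap1=187.73_deg

open belt: β = asin((r2−r1)/C) = asin(-6/89) = -3.8656°
wrap1 = π − 2β = 187.7311°
wrap2 = π + 2β = 172.2689°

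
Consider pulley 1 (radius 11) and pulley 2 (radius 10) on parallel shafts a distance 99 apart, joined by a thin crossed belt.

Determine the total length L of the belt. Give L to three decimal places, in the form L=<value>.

L=268.445

crossed belt: β = asin((r1+r2)/C) = asin(21/99) = 12.2467°
wrap1 = wrap2 = π + 2β = 204.4934°
tangent length = C·cosβ = 96.7471
L = (r1+r2)·wrap + 2·C·cosβ = 21·3.5691 + 2·96.7471 = 268.4449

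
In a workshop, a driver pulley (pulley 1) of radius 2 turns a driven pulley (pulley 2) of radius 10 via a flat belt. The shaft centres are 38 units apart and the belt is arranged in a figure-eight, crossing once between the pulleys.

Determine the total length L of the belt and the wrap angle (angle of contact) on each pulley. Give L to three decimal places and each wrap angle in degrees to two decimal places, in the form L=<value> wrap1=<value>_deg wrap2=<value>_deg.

L=117.521 wrap1=216.82_deg wrap2=216.82_deg

crossed belt: β = asin((r1+r2)/C) = asin(12/38) = 18.4085°
wrap1 = wrap2 = π + 2β = 216.8170°
tangent length = C·cosβ = 36.0555
L = (r1+r2)·wrap + 2·C·cosβ = 12·3.7842 + 2·36.0555 = 117.5211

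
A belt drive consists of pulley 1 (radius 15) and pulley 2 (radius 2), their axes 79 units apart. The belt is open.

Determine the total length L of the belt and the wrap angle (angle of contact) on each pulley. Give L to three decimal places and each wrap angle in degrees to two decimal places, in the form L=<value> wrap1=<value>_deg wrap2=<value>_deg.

L=213.551 wrap1=198.94_deg wrap2=161.06_deg

open belt: β = asin((r2−r1)/C) = asin(-13/79) = -9.4715°
wrap1 = π − 2β = 198.9430°
wrap2 = π + 2β = 161.0570°
tangent length = C·cosβ = 77.9230
L = r1·wrap1 + r2·wrap2 + 2·C·cosβ = 15·3.4722 + 2·2.8110 + 2·77.9230 = 213.5512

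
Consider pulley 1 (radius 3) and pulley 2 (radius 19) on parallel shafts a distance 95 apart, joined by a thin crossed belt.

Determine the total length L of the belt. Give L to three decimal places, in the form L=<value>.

crossed belt: β = asin((r1+r2)/C) = asin(22/95) = 13.3900°
wrap1 = wrap2 = π + 2β = 206.7801°
tangent length = C·cosβ = 92.4175
L = (r1+r2)·wrap + 2·C·cosβ = 22·3.6090 + 2·92.4175 = 264.2329

L=264.233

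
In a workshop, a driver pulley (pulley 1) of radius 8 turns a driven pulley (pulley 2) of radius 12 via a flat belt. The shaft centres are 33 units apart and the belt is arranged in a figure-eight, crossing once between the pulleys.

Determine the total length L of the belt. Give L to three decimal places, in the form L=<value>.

L=141.373

crossed belt: β = asin((r1+r2)/C) = asin(20/33) = 37.3052°
wrap1 = wrap2 = π + 2β = 254.6104°
tangent length = C·cosβ = 26.2488
L = (r1+r2)·wrap + 2·C·cosβ = 20·4.4438 + 2·26.2488 = 141.3734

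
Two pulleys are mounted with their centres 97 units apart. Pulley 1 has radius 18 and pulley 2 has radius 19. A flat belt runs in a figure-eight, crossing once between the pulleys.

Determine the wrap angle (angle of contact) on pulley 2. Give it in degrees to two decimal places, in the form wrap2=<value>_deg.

crossed belt: β = asin((r1+r2)/C) = asin(37/97) = 22.4231°
wrap1 = wrap2 = π + 2β = 224.8462°

wrap2=224.85_deg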